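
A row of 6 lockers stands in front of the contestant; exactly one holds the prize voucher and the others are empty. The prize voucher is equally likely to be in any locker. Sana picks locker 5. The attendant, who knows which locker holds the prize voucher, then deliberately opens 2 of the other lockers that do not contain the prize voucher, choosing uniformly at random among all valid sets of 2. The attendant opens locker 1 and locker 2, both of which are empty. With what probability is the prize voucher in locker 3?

Condition on the true location of the prize voucher.
If it is in either of lockers 1 and 2 (prior 1/6 each): that locker was opened and seen not to hold the prize — ruled out; weight (1/6)·0 = 0 each.
If it is in any of lockers 3, 4, and 6 (prior 1/6 each): the attendant has 6 equally likely choices, so probability 1/6; weight (1/6)·(1/6) = 1/36 each.
If it is in locker 5 (prior 1/6): the attendant has 10 equally likely choices, so probability 1/10; weight (1/6)·(1/10) = 1/60.
The weights sum to 1/10.
So P(the prize voucher in locker 3 | the attendant opened locker 1 and locker 2) = (1/36) / (1/10) = 5/18.

5/18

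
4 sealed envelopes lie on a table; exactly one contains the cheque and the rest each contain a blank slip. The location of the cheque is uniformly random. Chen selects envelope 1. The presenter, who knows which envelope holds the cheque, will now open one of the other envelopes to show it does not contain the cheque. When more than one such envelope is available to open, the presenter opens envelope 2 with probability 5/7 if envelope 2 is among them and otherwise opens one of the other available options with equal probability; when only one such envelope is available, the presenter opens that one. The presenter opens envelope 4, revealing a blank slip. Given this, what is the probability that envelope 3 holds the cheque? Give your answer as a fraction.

Condition on the true location of the cheque.
If it is in envelope 1 (prior 1/4): envelope 2 is available but not opened; envelope 4 gets probability (1 − 5/7)/2 = 1/7; weight (1/4)·(1/7) = 1/28.
If it is in envelope 2 (prior 1/4): envelope 2 holds the prize so is unavailable; the presenter chooses uniformly among the 2 others, probability 1/2; weight (1/4)·(1/2) = 1/8.
If it is in envelope 3 (prior 1/4): envelope 2 is available but not opened, probability 2/7; weight (1/4)·(2/7) = 1/14.
If it is in envelope 4 (prior 1/4): the presenter opened envelope 4, so this case is ruled out; weight (1/4)·0 = 0.
The weights sum to 13/56.
So P(the cheque in envelope 3 | the presenter opened envelope 4) = (1/14) / (13/56) = 4/13.

4/13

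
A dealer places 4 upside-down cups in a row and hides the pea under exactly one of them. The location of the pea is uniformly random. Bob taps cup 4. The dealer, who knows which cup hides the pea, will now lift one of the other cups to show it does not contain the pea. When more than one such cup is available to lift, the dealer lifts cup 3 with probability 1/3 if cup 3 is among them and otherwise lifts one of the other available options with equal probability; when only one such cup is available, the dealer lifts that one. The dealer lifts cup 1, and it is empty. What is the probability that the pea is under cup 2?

Apply Bayes' rule, conditioning on where the pea actually is.
If it is under cup 1 (prior 1/4): the dealer opened cup 1, so this case is ruled out; weight (1/4)·0 = 0.
If it is under cup 2 (prior 1/4): cup 3 is available but not opened, probability 2/3; weight (1/4)·(2/3) = 1/6.
If it is under cup 3 (prior 1/4): cup 3 holds the prize so is unavailable; the dealer chooses uniformly among the 2 others, probability 1/2; weight (1/4)·(1/2) = 1/8.
If it is under cup 4 (prior 1/4): cup 3 is available but not opened; cup 1 gets probability (1 − 1/3)/2 = 1/3; weight (1/4)·(1/3) = 1/12.
The weights sum to 3/8.
So P(the pea under cup 2 | the dealer opened cup 1) = (1/6) / (3/8) = 4/9.

4/9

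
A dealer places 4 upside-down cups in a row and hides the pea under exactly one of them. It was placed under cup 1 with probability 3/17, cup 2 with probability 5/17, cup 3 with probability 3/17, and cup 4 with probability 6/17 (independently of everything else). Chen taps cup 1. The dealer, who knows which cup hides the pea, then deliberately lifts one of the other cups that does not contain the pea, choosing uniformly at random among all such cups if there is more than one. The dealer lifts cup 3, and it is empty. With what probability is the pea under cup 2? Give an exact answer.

Consider each possible location of the pea in turn.
If it is under cup 1 (prior 3/17): the dealer has 3 equally likely choices, so probability 1/3; weight (3/17)·(1/3) = 1/17.
If it is under cup 2 (prior 5/17): the dealer has 2 equally likely choices, so probability 1/2; weight (5/17)·(1/2) = 5/34.
If it is under cup 3 (prior 3/17): the dealer opened cup 3, so this case is ruled out; weight (3/17)·0 = 0.
If it is under cup 4 (prior 6/17): the dealer has 2 equally likely choices, so probability 1/2; weight (6/17)·(1/2) = 3/17.
The weights sum to 13/34.
So P(the pea under cup 2 | the dealer opened cup 3) = (5/34) / (13/34) = 5/13.

5/13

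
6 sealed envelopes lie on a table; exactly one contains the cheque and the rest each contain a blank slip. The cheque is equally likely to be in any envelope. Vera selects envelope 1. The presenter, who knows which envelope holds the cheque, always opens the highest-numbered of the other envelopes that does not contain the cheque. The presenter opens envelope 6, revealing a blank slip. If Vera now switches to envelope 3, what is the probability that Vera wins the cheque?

Apply Bayes' rule, conditioning on where the cheque actually is.
If it is in any of envelopes 1, 2, 3, 4, and 5 (prior 1/6 each): envelope 6 is the highest-numbered option available, probability 1; weight (1/6)·1 = 1/6 each.
If it is in envelope 6 (prior 1/6): the presenter opened envelope 6, so this case is ruled out; weight (1/6)·0 = 0.
The weights sum to 5/6.
So P(the cheque in envelope 3 | the presenter opened envelope 6) = (1/6) / (5/6) = 1/5.

1/5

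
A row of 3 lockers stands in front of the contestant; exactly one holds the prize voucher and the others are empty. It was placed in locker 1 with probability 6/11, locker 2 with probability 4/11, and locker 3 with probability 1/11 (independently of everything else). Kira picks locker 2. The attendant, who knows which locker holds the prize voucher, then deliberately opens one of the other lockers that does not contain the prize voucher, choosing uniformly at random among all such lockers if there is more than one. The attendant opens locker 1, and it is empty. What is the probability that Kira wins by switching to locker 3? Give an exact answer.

1/3

Apply Bayes' rule, conditioning on where the prize voucher actually is.
If it is in locker 1 (prior 6/11): the attendant opened locker 1, so this case is ruled out; weight (6/11)·0 = 0.
If it is in locker 2 (prior 4/11): the attendant has 2 equally likely choices, so probability 1/2; weight (4/11)·(1/2) = 2/11.
If it is in locker 3 (prior 1/11): the attendant has no choice, probability 1; weight (1/11)·1 = 1/11.
The weights sum to 3/11.
So P(the prize voucher in locker 3 | the attendant opened locker 1) = (1/11) / (3/11) = 1/3.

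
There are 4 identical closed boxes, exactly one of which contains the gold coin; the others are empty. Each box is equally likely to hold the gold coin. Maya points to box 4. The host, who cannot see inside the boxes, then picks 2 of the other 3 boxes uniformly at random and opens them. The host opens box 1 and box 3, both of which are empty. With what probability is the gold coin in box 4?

Consider each possible location of the gold coin in turn.
If it is in either of boxes 1 and 3 (prior 1/4 each): that box was opened and seen not to hold the prize — ruled out; weight (1/4)·0 = 0 each.
If it is in either of boxes 2 and 4 (prior 1/4 each): the host picks exactly this set with probability 1/3 regardless, and none is the prize; weight (1/4)·(1/3) = 1/12 each.
The weights sum to 1/6.
So P(the gold coin in box 4 | the host opened box 1 and box 3) = (1/12) / (1/6) = 1/2.

1/2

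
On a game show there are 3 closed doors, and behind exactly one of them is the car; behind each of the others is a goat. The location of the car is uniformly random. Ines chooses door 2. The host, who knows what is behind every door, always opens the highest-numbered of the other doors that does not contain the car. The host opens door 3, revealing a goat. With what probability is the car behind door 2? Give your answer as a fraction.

1/2

Apply Bayes' rule, conditioning on where the car actually is.
If it is behind either of doors 1 and 2 (prior 1/3 each): door 3 is the highest-numbered option available, probability 1; weight (1/3)·1 = 1/3 each.
If it is behind door 3 (prior 1/3): the host opened door 3, so this case is ruled out; weight (1/3)·0 = 0.
The weights sum to 2/3.
So P(the car behind door 2 | the host opened door 3) = (1/3) / (2/3) = 1/2.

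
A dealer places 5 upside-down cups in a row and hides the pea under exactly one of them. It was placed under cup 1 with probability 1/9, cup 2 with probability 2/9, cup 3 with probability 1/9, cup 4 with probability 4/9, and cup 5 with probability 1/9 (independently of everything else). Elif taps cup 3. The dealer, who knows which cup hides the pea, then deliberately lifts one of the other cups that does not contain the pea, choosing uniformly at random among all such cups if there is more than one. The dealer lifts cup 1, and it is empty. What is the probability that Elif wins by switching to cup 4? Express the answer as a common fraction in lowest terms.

16/31

Condition on the true location of the pea.
If it is under cup 1 (prior 1/9): the dealer opened cup 1, so this case is ruled out; weight (1/9)·0 = 0.
If it is under cup 2 (prior 2/9): the dealer has 3 equally likely choices, so probability 1/3; weight (2/9)·(1/3) = 2/27.
If it is under cup 3 (prior 1/9): the dealer has 4 equally likely choices, so probability 1/4; weight (1/9)·(1/4) = 1/36.
If it is under cup 4 (prior 4/9): the dealer has 3 equally likely choices, so probability 1/3; weight (4/9)·(1/3) = 4/27.
If it is under cup 5 (prior 1/9): the dealer has 3 equally likely choices, so probability 1/3; weight (1/9)·(1/3) = 1/27.
The weights sum to 31/108.
So P(the pea under cup 4 | the dealer opened cup 1) = (4/27) / (31/108) = 16/31.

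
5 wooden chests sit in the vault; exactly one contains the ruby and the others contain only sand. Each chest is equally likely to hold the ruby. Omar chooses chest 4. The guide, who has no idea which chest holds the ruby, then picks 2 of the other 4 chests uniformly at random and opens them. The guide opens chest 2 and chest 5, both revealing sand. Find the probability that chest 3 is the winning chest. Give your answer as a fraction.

1/3

Condition on the true location of the ruby.
If it is in any of chests 1, 3, and 4 (prior 1/5 each): the guide picks exactly this set with probability 1/6 regardless, and none is the prize; weight (1/5)·(1/6) = 1/30 each.
If it is in either of chests 2 and 5 (prior 1/5 each): that chest was opened and seen not to hold the prize — ruled out; weight (1/5)·0 = 0 each.
The weights sum to 1/10.
So P(the ruby in chest 3 | the guide opened chest 2 and chest 5) = (1/30) / (1/10) = 1/3.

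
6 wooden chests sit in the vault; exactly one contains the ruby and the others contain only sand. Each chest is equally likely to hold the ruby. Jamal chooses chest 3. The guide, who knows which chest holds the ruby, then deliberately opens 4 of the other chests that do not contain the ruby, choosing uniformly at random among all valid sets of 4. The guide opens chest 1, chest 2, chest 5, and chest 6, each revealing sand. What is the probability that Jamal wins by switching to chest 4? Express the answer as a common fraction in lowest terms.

5/6

Condition on the true location of the ruby.
If it is in any of chests 1, 2, 5, and 6 (prior 1/6 each): that chest was opened and seen not to hold the prize — ruled out; weight (1/6)·0 = 0 each.
If it is in chest 3 (prior 1/6): the guide has 5 equally likely choices, so probability 1/5; weight (1/6)·(1/5) = 1/30.
If it is in chest 4 (prior 1/6): the guide has no choice, probability 1; weight (1/6)·1 = 1/6.
The weights sum to 1/5.
So P(the ruby in chest 4 | the guide opened chest 1, chest 2, chest 5, and chest 6) = (1/6) / (1/5) = 5/6.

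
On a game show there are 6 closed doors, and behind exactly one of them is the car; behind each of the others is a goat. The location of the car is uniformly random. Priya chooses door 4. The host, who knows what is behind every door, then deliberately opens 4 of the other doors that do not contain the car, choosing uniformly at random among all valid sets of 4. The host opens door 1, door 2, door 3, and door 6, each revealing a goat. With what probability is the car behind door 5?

Consider each possible location of the car in turn.
If it is behind any of doors 1, 2, 3, and 6 (prior 1/6 each): that door was opened and seen not to hold the prize — ruled out; weight (1/6)·0 = 0 each.
If it is behind door 4 (prior 1/6): the host has 5 equally likely choices, so probability 1/5; weight (1/6)·(1/5) = 1/30.
If it is behind door 5 (prior 1/6): the host has no choice, probability 1; weight (1/6)·1 = 1/6.
The weights sum to 1/5.
So P(the car behind door 5 | the host opened door 1, door 2, door 3, and door 6) = (1/6) / (1/5) = 5/6.

5/6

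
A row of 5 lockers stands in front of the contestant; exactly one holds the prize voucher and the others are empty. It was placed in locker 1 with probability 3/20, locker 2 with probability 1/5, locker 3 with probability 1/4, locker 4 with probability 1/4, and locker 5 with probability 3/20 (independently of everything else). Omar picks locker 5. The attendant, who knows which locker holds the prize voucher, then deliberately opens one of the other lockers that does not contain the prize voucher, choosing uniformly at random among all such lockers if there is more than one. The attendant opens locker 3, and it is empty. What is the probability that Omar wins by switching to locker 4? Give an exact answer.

20/57

Condition on the true location of the prize voucher.
If it is in locker 1 (prior 3/20): the attendant has 3 equally likely choices, so probability 1/3; weight (3/20)·(1/3) = 1/20.
If it is in locker 2 (prior 1/5): the attendant has 3 equally likely choices, so probability 1/3; weight (1/5)·(1/3) = 1/15.
If it is in locker 3 (prior 1/4): the attendant opened locker 3, so this case is ruled out; weight (1/4)·0 = 0.
If it is in locker 4 (prior 1/4): the attendant has 3 equally likely choices, so probability 1/3; weight (1/4)·(1/3) = 1/12.
If it is in locker 5 (prior 3/20): the attendant has 4 equally likely choices, so probability 1/4; weight (3/20)·(1/4) = 3/80.
The weights sum to 19/80.
So P(the prize voucher in locker 4 | the attendant opened locker 3) = (1/12) / (19/80) = 20/57.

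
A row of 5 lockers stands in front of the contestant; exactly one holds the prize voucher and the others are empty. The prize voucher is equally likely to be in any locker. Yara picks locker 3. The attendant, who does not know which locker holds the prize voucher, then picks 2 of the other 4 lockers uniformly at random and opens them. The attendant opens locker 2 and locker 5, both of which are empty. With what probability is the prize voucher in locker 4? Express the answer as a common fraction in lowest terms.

Because the attendant chose which lockers to open without knowing where the prize voucher is, the choice is independent of the prize location. Learning that none of the 2 opened lockers holds the prize voucher simply rules out those 2 locations and leaves the remaining 3 lockers still equally likely by symmetry.
So P(the prize voucher in locker 4) = 1/3.

1/3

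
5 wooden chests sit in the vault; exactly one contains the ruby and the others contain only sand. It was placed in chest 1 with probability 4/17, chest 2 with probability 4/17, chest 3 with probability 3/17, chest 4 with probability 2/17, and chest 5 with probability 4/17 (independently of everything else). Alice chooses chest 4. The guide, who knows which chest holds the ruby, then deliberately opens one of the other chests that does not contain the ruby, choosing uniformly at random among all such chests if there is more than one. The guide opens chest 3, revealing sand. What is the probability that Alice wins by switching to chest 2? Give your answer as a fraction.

Consider each possible location of the ruby in turn.
If it is in any of chests 1, 2, and 5 (prior 4/17 each): the guide has 3 equally likely choices, so probability 1/3; weight (4/17)·(1/3) = 4/51 each.
If it is in chest 3 (prior 3/17): the guide opened chest 3, so this case is ruled out; weight (3/17)·0 = 0.
If it is in chest 4 (prior 2/17): the guide has 4 equally likely choices, so probability 1/4; weight (2/17)·(1/4) = 1/34.
The weights sum to 9/34.
So P(the ruby in chest 2 | the guide opened chest 3) = (4/51) / (9/34) = 8/27.

8/27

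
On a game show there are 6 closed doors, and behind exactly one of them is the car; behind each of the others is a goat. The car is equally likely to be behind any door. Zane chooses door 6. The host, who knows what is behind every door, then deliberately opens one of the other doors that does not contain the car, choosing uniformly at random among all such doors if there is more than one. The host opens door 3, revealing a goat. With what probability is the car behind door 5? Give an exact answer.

Apply Bayes' rule, conditioning on where the car actually is.
If it is behind any of doors 1, 2, 4, and 5 (prior 1/6 each): the host has 4 equally likely choices, so probability 1/4; weight (1/6)·(1/4) = 1/24 each.
If it is behind door 3 (prior 1/6): the host opened door 3, so this case is ruled out; weight (1/6)·0 = 0.
If it is behind door 6 (prior 1/6): the host has 5 equally likely choices, so probability 1/5; weight (1/6)·(1/5) = 1/30.
The weights sum to 1/5.
So P(the car behind door 5 | the host opened door 3) = (1/24) / (1/5) = 5/24.

5/24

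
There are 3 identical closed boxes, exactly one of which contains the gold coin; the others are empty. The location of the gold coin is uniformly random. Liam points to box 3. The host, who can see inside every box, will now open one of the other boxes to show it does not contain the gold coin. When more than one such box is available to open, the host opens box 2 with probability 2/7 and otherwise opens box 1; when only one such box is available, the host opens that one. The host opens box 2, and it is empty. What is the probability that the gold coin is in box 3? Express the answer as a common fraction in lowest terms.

Apply Bayes' rule, conditioning on where the gold coin actually is.
If it is in box 1 (prior 1/3): only box 2 is available, probability 1; weight (1/3)·1 = 1/3.
If it is in box 2 (prior 1/3): the host opened box 2, so this case is ruled out; weight (1/3)·0 = 0.
If it is in box 3 (prior 1/3): box 2 is available, opened with probability 2/7; weight (1/3)·(2/7) = 2/21.
The weights sum to 3/7.
So P(the gold coin in box 3 | the host opened box 2) = (2/21) / (3/7) = 2/9.

2/9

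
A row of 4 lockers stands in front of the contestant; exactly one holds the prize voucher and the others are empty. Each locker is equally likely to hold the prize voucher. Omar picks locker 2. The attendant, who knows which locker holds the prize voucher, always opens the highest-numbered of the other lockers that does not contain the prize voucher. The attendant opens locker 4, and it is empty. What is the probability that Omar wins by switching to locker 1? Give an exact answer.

1/3

Apply Bayes' rule, conditioning on where the prize voucher actually is.
If it is in any of lockers 1, 2, and 3 (prior 1/4 each): locker 4 is the highest-numbered option available, probability 1; weight (1/4)·1 = 1/4 each.
If it is in locker 4 (prior 1/4): the attendant opened locker 4, so this case is ruled out; weight (1/4)·0 = 0.
The weights sum to 3/4.
So P(the prize voucher in locker 1 | the attendant opened locker 4) = (1/4) / (3/4) = 1/3.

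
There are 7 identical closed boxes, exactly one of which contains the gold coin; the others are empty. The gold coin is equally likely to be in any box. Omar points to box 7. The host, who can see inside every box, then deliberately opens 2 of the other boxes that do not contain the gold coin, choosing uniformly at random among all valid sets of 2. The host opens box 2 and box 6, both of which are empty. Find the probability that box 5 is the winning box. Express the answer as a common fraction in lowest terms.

Consider each possible location of the gold coin in turn.
If it is in any of boxes 1, 3, 4, and 5 (prior 1/7 each): the host has 10 equally likely choices, so probability 1/10; weight (1/7)·(1/10) = 1/70 each.
If it is in either of boxes 2 and 6 (prior 1/7 each): that box was opened and seen not to hold the prize — ruled out; weight (1/7)·0 = 0 each.
If it is in box 7 (prior 1/7): the host has 15 equally likely choices, so probability 1/15; weight (1/7)·(1/15) = 1/105.
The weights sum to 1/15.
So P(the gold coin in box 5 | the host opened box 2 and box 6) = (1/70) / (1/15) = 3/14.

3/14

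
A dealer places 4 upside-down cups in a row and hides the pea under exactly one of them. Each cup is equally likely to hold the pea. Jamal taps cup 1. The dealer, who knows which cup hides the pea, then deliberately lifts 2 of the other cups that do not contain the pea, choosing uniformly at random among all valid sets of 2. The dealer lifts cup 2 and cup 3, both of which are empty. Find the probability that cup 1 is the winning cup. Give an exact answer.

Condition on the true location of the pea.
If it is under cup 1 (prior 1/4): the dealer has 3 equally likely choices, so probability 1/3; weight (1/4)·(1/3) = 1/12.
If it is under either of cups 2 and 3 (prior 1/4 each): that cup was opened and seen not to hold the prize — ruled out; weight (1/4)·0 = 0 each.
If it is under cup 4 (prior 1/4): the dealer has no choice, probability 1; weight (1/4)·1 = 1/4.
The weights sum to 1/3.
So P(the pea under cup 1 | the dealer opened cup 2 and cup 3) = (1/12) / (1/3) = 1/4.

1/4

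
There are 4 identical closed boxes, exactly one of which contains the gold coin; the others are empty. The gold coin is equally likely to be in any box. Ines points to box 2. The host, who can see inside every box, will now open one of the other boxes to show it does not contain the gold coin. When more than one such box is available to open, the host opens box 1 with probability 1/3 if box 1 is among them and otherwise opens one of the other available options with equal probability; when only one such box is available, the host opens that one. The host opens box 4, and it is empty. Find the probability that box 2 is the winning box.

Apply Bayes' rule, conditioning on where the gold coin actually is.
If it is in box 1 (prior 1/4): box 1 holds the prize so is unavailable; the host chooses uniformly among the 2 others, probability 1/2; weight (1/4)·(1/2) = 1/8.
If it is in box 2 (prior 1/4): box 1 is available but not opened; box 4 gets probability (1 − 1/3)/2 = 1/3; weight (1/4)·(1/3) = 1/12.
If it is in box 3 (prior 1/4): box 1 is available but not opened, probability 2/3; weight (1/4)·(2/3) = 1/6.
If it is in box 4 (prior 1/4): the host opened box 4, so this case is ruled out; weight (1/4)·0 = 0.
The weights sum to 3/8.
So P(the gold coin in box 2 | the host opened box 4) = (1/12) / (3/8) = 2/9.

2/9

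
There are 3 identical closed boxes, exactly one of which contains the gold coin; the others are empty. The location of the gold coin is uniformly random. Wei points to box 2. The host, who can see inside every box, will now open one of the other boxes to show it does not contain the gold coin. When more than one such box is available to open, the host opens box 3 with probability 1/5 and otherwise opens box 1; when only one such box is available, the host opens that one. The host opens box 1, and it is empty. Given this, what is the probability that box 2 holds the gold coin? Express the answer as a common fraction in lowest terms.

Apply Bayes' rule, conditioning on where the gold coin actually is.
If it is in box 1 (prior 1/3): the host opened box 1, so this case is ruled out; weight (1/3)·0 = 0.
If it is in box 2 (prior 1/3): box 3 is available but not opened, probability 4/5; weight (1/3)·(4/5) = 4/15.
If it is in box 3 (prior 1/3): only box 1 is available, probability 1; weight (1/3)·1 = 1/3.
The weights sum to 3/5.
So P(the gold coin in box 2 | the host opened box 1) = (4/15) / (3/5) = 4/9.

4/9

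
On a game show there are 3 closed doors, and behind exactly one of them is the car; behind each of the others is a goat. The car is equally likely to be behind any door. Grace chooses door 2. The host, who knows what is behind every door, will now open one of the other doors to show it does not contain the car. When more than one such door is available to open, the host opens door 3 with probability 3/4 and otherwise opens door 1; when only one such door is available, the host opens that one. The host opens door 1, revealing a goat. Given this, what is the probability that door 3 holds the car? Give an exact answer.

4/5

Consider each possible location of the car in turn.
If it is behind door 1 (prior 1/3): the host opened door 1, so this case is ruled out; weight (1/3)·0 = 0.
If it is behind door 2 (prior 1/3): door 3 is available but not opened, probability 1/4; weight (1/3)·(1/4) = 1/12.
If it is behind door 3 (prior 1/3): only door 1 is available, probability 1; weight (1/3)·1 = 1/3.
The weights sum to 5/12.
So P(the car behind door 3 | the host opened door 1) = (1/3) / (5/12) = 4/5.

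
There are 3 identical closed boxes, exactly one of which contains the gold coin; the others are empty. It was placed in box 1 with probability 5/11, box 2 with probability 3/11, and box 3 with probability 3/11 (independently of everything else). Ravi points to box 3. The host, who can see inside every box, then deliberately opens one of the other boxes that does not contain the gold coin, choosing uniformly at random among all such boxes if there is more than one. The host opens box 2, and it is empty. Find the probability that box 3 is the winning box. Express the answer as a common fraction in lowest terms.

3/13

Condition on the true location of the gold coin.
If it is in box 1 (prior 5/11): the host has no choice, probability 1; weight (5/11)·1 = 5/11.
If it is in box 2 (prior 3/11): the host opened box 2, so this case is ruled out; weight (3/11)·0 = 0.
If it is in box 3 (prior 3/11): the host has 2 equally likely choices, so probability 1/2; weight (3/11)·(1/2) = 3/22.
The weights sum to 13/22.
So P(the gold coin in box 3 | the host opened box 2) = (3/22) / (13/22) = 3/13.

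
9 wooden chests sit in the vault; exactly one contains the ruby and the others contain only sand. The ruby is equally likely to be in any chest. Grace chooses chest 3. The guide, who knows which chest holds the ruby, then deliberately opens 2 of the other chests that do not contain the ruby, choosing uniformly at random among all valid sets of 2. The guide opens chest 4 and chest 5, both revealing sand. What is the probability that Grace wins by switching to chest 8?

Condition on the true location of the ruby.
If it is in any of chests 1, 2, 6, 7, 8, and 9 (prior 1/9 each): the guide has 21 equally likely choices, so probability 1/21; weight (1/9)·(1/21) = 1/189 each.
If it is in chest 3 (prior 1/9): the guide has 28 equally likely choices, so probability 1/28; weight (1/9)·(1/28) = 1/252.
If it is in either of chests 4 and 5 (prior 1/9 each): that chest was opened and seen not to hold the prize — ruled out; weight (1/9)·0 = 0 each.
The weights sum to 1/28.
So P(the ruby in chest 8 | the guide opened chest 4 and chest 5) = (1/189) / (1/28) = 4/27.

4/27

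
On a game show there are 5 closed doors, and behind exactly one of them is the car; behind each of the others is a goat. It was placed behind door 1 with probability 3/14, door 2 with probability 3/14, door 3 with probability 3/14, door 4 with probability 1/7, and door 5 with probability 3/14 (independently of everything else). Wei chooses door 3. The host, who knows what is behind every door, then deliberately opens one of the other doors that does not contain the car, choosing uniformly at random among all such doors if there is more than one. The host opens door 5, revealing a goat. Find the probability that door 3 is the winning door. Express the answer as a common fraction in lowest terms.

9/41

Apply Bayes' rule, conditioning on where the car actually is.
If it is behind either of doors 1 and 2 (prior 3/14 each): the host has 3 equally likely choices, so probability 1/3; weight (3/14)·(1/3) = 1/14 each.
If it is behind door 3 (prior 3/14): the host has 4 equally likely choices, so probability 1/4; weight (3/14)·(1/4) = 3/56.
If it is behind door 4 (prior 1/7): the host has 3 equally likely choices, so probability 1/3; weight (1/7)·(1/3) = 1/21.
If it is behind door 5 (prior 3/14): the host opened door 5, so this case is ruled out; weight (3/14)·0 = 0.
The weights sum to 41/168.
So P(the car behind door 3 | the host opened door 5) = (3/56) / (41/168) = 9/41.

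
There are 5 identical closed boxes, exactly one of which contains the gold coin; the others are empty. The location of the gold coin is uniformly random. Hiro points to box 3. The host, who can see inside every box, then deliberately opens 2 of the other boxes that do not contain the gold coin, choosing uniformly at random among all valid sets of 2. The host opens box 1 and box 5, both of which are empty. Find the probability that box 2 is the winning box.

Consider each possible location of the gold coin in turn.
If it is in either of boxes 1 and 5 (prior 1/5 each): that box was opened and seen not to hold the prize — ruled out; weight (1/5)·0 = 0 each.
If it is in either of boxes 2 and 4 (prior 1/5 each): the host has 3 equally likely choices, so probability 1/3; weight (1/5)·(1/3) = 1/15 each.
If it is in box 3 (prior 1/5): the host has 6 equally likely choices, so probability 1/6; weight (1/5)·(1/6) = 1/30.
The weights sum to 1/6.
So P(the gold coin in box 2 | the host opened box 1 and box 5) = (1/15) / (1/6) = 2/5.

2/5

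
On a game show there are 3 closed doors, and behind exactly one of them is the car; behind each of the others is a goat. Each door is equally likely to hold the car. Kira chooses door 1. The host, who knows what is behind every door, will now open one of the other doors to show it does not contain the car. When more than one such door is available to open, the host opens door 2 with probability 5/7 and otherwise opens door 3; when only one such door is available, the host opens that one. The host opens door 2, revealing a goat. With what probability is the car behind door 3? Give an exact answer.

7/12

Condition on the true location of the car.
If it is behind door 1 (prior 1/3): door 2 is available, opened with probability 5/7; weight (1/3)·(5/7) = 5/21.
If it is behind door 2 (prior 1/3): the host opened door 2, so this case is ruled out; weight (1/3)·0 = 0.
If it is behind door 3 (prior 1/3): only door 2 is available, probability 1; weight (1/3)·1 = 1/3.
The weights sum to 4/7.
So P(the car behind door 3 | the host opened door 2) = (1/3) / (4/7) = 7/12.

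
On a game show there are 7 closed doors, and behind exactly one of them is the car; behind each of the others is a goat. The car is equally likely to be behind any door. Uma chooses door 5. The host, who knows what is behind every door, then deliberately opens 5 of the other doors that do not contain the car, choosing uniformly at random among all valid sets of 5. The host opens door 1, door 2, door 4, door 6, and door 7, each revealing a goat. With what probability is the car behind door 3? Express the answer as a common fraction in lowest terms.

Consider each possible location of the car in turn.
If it is behind any of doors 1, 2, 4, 6, and 7 (prior 1/7 each): that door was opened and seen not to hold the prize — ruled out; weight (1/7)·0 = 0 each.
If it is behind door 3 (prior 1/7): the host has no choice, probability 1; weight (1/7)·1 = 1/7.
If it is behind door 5 (prior 1/7): the host has 6 equally likely choices, so probability 1/6; weight (1/7)·(1/6) = 1/42.
The weights sum to 1/6.
So P(the car behind door 3 | the host opened door 1, door 2, door 4, door 6, and door 7) = (1/7) / (1/6) = 6/7.

6/7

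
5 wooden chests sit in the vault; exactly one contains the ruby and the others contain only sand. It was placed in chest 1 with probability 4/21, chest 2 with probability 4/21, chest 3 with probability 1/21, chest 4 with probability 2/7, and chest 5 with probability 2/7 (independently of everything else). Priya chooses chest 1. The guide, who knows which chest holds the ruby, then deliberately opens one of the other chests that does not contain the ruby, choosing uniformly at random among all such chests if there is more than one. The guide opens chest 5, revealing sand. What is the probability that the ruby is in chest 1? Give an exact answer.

Consider each possible location of the ruby in turn.
If it is in chest 1 (prior 4/21): the guide has 4 equally likely choices, so probability 1/4; weight (4/21)·(1/4) = 1/21.
If it is in chest 2 (prior 4/21): the guide has 3 equally likely choices, so probability 1/3; weight (4/21)·(1/3) = 4/63.
If it is in chest 3 (prior 1/21): the guide has 3 equally likely choices, so probability 1/3; weight (1/21)·(1/3) = 1/63.
If it is in chest 4 (prior 2/7): the guide has 3 equally likely choices, so probability 1/3; weight (2/7)·(1/3) = 2/21.
If it is in chest 5 (prior 2/7): the guide opened chest 5, so this case is ruled out; weight (2/7)·0 = 0.
The weights sum to 2/9.
So P(the ruby in chest 1 | the guide opened chest 5) = (1/21) / (2/9) = 3/14.

3/14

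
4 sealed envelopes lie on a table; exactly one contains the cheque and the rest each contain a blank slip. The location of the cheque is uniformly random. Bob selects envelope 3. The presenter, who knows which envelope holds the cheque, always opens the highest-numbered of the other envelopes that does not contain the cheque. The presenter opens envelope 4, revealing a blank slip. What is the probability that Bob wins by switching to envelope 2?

1/3

Consider each possible location of the cheque in turn.
If it is in any of envelopes 1, 2, and 3 (prior 1/4 each): envelope 4 is the highest-numbered option available, probability 1; weight (1/4)·1 = 1/4 each.
If it is in envelope 4 (prior 1/4): the presenter opened envelope 4, so this case is ruled out; weight (1/4)·0 = 0.
The weights sum to 3/4.
So P(the cheque in envelope 2 | the presenter opened envelope 4) = (1/4) / (3/4) = 1/3.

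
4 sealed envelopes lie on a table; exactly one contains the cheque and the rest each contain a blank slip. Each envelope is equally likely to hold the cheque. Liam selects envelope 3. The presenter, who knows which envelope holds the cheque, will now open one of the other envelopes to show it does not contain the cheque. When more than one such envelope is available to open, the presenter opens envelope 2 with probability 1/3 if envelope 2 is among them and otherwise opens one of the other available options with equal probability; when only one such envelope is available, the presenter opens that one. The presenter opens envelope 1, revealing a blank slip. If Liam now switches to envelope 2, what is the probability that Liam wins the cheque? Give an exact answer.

Condition on the true location of the cheque.
If it is in envelope 1 (prior 1/4): the presenter opened envelope 1, so this case is ruled out; weight (1/4)·0 = 0.
If it is in envelope 2 (prior 1/4): envelope 2 holds the prize so is unavailable; the presenter chooses uniformly among the 2 others, probability 1/2; weight (1/4)·(1/2) = 1/8.
If it is in envelope 3 (prior 1/4): envelope 2 is available but not opened; envelope 1 gets probability (1 − 1/3)/2 = 1/3; weight (1/4)·(1/3) = 1/12.
If it is in envelope 4 (prior 1/4): envelope 2 is available but not opened, probability 2/3; weight (1/4)·(2/3) = 1/6.
The weights sum to 3/8.
So P(the cheque in envelope 2 | the presenter opened envelope 1) = (1/8) / (3/8) = 1/3.

1/3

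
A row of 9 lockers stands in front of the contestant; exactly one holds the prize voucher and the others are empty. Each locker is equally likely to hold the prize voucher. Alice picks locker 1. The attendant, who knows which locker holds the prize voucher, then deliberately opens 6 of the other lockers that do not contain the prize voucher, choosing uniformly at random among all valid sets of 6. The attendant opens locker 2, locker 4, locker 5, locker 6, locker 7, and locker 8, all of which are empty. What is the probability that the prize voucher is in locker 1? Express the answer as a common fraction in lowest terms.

Consider each possible location of the prize voucher in turn.
If it is in locker 1 (prior 1/9): the attendant has 28 equally likely choices, so probability 1/28; weight (1/9)·(1/28) = 1/252.
If it is in any of lockers 2, 4, 5, 6, 7, and 8 (prior 1/9 each): that locker was opened and seen not to hold the prize — ruled out; weight (1/9)·0 = 0 each.
If it is in either of lockers 3 and 9 (prior 1/9 each): the attendant has 7 equally likely choices, so probability 1/7; weight (1/9)·(1/7) = 1/63 each.
The weights sum to 1/28.
So P(the prize voucher in locker 1 | the attendant opened locker 2, locker 4, locker 5, locker 6, locker 7, and locker 8) = (1/252) / (1/28) = 1/9.

1/9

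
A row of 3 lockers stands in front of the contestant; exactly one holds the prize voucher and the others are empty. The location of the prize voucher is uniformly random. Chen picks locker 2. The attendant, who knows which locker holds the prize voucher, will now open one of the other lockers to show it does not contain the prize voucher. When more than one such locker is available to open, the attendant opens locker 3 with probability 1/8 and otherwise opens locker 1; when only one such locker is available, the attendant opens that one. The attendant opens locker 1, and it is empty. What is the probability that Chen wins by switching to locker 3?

8/15

Apply Bayes' rule, conditioning on where the prize voucher actually is.
If it is in locker 1 (prior 1/3): the attendant opened locker 1, so this case is ruled out; weight (1/3)·0 = 0.
If it is in locker 2 (prior 1/3): locker 3 is available but not opened, probability 7/8; weight (1/3)·(7/8) = 7/24.
If it is in locker 3 (prior 1/3): only locker 1 is available, probability 1; weight (1/3)·1 = 1/3.
The weights sum to 5/8.
So P(the prize voucher in locker 3 | the attendant opened locker 1) = (1/3) / (5/8) = 8/15.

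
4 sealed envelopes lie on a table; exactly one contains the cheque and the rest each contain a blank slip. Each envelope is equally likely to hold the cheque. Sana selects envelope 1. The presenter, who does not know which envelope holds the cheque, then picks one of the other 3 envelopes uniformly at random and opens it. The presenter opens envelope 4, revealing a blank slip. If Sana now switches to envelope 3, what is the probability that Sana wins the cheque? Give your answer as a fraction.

Condition on the true location of the cheque.
If it is in any of envelopes 1, 2, and 3 (prior 1/4 each): the presenter picks envelope 4 with probability 1/3 regardless, and it is not the prize; weight (1/4)·(1/3) = 1/12 each.
If it is in envelope 4 (prior 1/4): the presenter opened envelope 4, so this case is ruled out; weight (1/4)·0 = 0.
The weights sum to 1/4.
So P(the cheque in envelope 3 | the presenter opened envelope 4) = (1/12) / (1/4) = 1/3.

1/3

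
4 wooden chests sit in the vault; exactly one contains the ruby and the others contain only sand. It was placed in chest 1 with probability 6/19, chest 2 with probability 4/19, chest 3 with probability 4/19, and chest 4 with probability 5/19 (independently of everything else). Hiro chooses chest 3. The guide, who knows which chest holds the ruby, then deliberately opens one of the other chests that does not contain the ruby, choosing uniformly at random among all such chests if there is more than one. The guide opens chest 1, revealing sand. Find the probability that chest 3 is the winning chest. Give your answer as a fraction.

Consider each possible location of the ruby in turn.
If it is in chest 1 (prior 6/19): the guide opened chest 1, so this case is ruled out; weight (6/19)·0 = 0.
If it is in chest 2 (prior 4/19): the guide has 2 equally likely choices, so probability 1/2; weight (4/19)·(1/2) = 2/19.
If it is in chest 3 (prior 4/19): the guide has 3 equally likely choices, so probability 1/3; weight (4/19)·(1/3) = 4/57.
If it is in chest 4 (prior 5/19): the guide has 2 equally likely choices, so probability 1/2; weight (5/19)·(1/2) = 5/38.
The weights sum to 35/114.
So P(the ruby in chest 3 | the guide opened chest 1) = (4/57) / (35/114) = 8/35.

8/35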